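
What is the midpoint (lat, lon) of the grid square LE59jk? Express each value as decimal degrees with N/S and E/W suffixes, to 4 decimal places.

Field L=11, E=4: +11·20° lon, +4·10° lat → SW at lon 40°, lat -50°.
Square 5, 9: +5·2° lon, +9·1° lat → SW at lon 50°, lat -41°.
Subsquare j=9, k=10: +9·0.0833333° lon, +10·0.0416667° lat → SW at lon 50.75°, lat -40.5833°.
Cell spans 0.0833333° lon × 0.0416667° lat. Centre is SW corner plus half of each.
latitude 40.5625° S, longitude 50.7917° E.

40.5625° S, 50.7917° E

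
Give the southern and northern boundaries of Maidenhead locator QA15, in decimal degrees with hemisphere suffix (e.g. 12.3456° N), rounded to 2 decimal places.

85.00° S, 84.00° S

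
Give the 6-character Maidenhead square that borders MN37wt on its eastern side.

MN37xt

Longitude subsquare w = 22; +1 → 23 = x.
The latitude characters are unchanged.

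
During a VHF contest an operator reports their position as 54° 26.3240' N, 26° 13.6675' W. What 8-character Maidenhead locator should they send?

Shift to the Maidenhead origin (180°W, 90°S): lon 153.77221, lat 144.43873.
Field: lon ⌊153.77221/20⌋ = 7 → H; lat ⌊144.43873/10⌋ = 14 → O.
Square: lon ⌊13.77221/2⌋ = 6; lat ⌊4.43873/1⌋ = 4.
Subsquare: lon ⌊1.77221/0.0833333⌋ = 21 → v; lat ⌊0.43873/0.0416667⌋ = 10 → k.
Extended square: lon ⌊0.02221/0.00833333⌋ = 2; lat ⌊0.02207/0.00416667⌋ = 5.

HO64vk25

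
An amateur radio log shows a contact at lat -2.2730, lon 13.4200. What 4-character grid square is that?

JI67

Add 180° to longitude and 90° to latitude: 193.42, 87.73.
Field: 193.42/20 → 9 → J, 87.73/10 → 8 → I; chars JI.
Square: 13.42/2 → 6, 7.73/1 → 7; chars 67.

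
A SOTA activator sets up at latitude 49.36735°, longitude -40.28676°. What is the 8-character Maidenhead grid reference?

GN99ui58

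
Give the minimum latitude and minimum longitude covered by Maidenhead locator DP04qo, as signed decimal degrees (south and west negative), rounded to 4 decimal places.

64.5833, -118.6667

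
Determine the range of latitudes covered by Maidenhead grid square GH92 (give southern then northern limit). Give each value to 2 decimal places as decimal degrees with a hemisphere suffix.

18.00° S, 17.00° S

Field G=6, H=7: +6·20° lon, +7·10° lat → SW at lon -60°, lat -20°.
Square 9, 2: +9·2° lon, +2·1° lat → SW at lon -42°, lat -18°.
Cell spans 2° lon × 1° lat.
south 18.00° S, north 17.00° S.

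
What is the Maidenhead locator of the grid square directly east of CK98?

Longitude square 9; +1 → 10, wraps to 0, carry into field.
Longitude field C = 2; +1 → 3 = D.
The latitude characters are unchanged.

DK08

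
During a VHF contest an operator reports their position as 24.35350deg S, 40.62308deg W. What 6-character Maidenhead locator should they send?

Shift to the Maidenhead origin (180°W, 90°S): lon 139.3769, lat 65.6465.
Field (20°×10°, letters A–R): 139.3769/20 → 6 → G, 65.6465/10 → 6 → G; chars GG.
Square (2°×1°, digits 0–9): 19.3769/2 → 9, 5.6465/1 → 5; chars 95.
Subsquare (5′×2.5′, letters a–x): 1.3769/0.0833333 → 16 → q, 0.6465/0.0416667 → 15 → p; chars qp.

GG95qp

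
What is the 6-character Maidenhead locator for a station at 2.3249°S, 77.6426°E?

MI87tq

Shift to the Maidenhead origin (180°W, 90°S): lon 257.6426, lat 87.6751.
Field: 257.6426/20 → 12 → M, 87.6751/10 → 8 → I; chars MI.
Square: 17.6426/2 → 8, 7.6751/1 → 7; chars 87.
Subsquare: 1.6426/0.0833333 → 19 → t, 0.6751/0.0416667 → 16 → q; chars tq.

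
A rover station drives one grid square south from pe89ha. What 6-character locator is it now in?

Latitude subsquare a = 0; −1 → -1, wraps to 23 = x, carry into square.
Latitude square 9; −1 → 8.
The longitude characters are unchanged.

PE88hx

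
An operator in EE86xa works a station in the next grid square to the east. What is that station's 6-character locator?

Longitude subsquare x = 23; +1 → 24, wraps to 0 = a, carry into square.
Longitude square 8; +1 → 9.
The latitude characters are unchanged.

EE96aa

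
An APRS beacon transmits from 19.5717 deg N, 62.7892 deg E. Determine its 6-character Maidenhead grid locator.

MK19jn

Shift to the Maidenhead origin (180°W, 90°S): lon 242.7892, lat 109.5717.
Field: 242.7892/20 → 12 → M, 109.5717/10 → 10 → K; chars MK.
Square: 2.7892/2 → 1, 9.5717/1 → 9; chars 19.
Subsquare: 0.7892/0.0833333 → 9 → j, 0.5717/0.0416667 → 13 → n; chars jn.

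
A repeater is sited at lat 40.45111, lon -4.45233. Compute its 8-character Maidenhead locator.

Offset from 180°W / 90°S: lon 175.54767°, lat 130.45111°.
Field: 175.54767/20 → 8 → I, 130.45111/10 → 13 → N; chars IN.
Square: 15.54767/2 → 7, 0.45111/1 → 0; chars 70.
Subsquare: 1.54767/0.0833333 → 18 → s, 0.45111/0.0416667 → 10 → k; chars sk.
Extended square: 0.04767/0.00833333 → 5, 0.03444/0.00416667 → 8; chars 58.

IN70sk58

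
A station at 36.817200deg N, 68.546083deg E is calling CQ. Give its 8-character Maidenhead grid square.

Add 180° to longitude and 90° to latitude: 248.54608, 126.81720.
Field: 248.54608/20 → 12 → M, 126.81720/10 → 12 → M; chars MM.
Square: 8.54608/2 → 4, 6.81720/1 → 6; chars 46.
Subsquare: 0.54608/0.0833333 → 6 → g, 0.81720/0.0416667 → 19 → t; chars gt.
Extended square: 0.04608/0.00833333 → 5, 0.02553/0.00416667 → 6; chars 56.

MM46gt56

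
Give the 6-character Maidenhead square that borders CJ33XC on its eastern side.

CJ43ac

Longitude subsquare x = 23; +1 → 24, wraps to 0 = a, carry into square.
Longitude square 3; +1 → 4.
The latitude characters are unchanged.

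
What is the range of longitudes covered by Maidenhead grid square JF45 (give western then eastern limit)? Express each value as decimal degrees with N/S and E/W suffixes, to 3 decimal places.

8.000° E, 10.000° E

Field J=9, F=5: +9·20° lon, +5·10° lat → SW at lon 0°, lat -40°.
Square 4, 5: +4·2° lon, +5·1° lat → SW at lon 8°, lat -35°.
Cell spans 2° lon × 1° lat.
west 8.000° E, east 10.000° E.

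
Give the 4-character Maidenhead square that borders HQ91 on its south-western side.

HQ80

Longitude square 9; −1 → 8.
Latitude square 1; −1 → 0.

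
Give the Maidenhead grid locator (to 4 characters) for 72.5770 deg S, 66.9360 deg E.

MB37

Add 180° to longitude and 90° to latitude: 246.94, 17.42.
Field: 246.94/20 → 12 → M, 17.42/10 → 1 → B; chars MB.
Square: 6.94/2 → 3, 7.42/1 → 7; chars 37.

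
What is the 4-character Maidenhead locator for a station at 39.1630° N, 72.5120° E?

Offset from 180°W / 90°S: lon 252.51°, lat 129.16°.
Field: 252.51/20 → 12 → M, 129.16/10 → 12 → M; chars MM.
Square: 12.51/2 → 6, 9.16/1 → 9; chars 69.

MM69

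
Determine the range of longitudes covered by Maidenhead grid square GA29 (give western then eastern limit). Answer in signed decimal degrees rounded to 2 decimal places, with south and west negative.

-56.00, -54.00

Field G=6, A=0: +6·20° lon, +0·10° lat → SW at lon -60°, lat -90°.
Square 2, 9: +2·2° lon, +9·1° lat → SW at lon -56°, lat -81°.
Cell spans 2° lon × 1° lat.
west -56.00, east -54.00.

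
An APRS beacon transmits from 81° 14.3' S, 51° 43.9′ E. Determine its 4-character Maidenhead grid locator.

LA58

Add 180° to longitude and 90° to latitude: 231.73, 8.76.
Field: 231.73/20 → 11 → L, 8.76/10 → 0 → A; chars LA.
Square: 11.73/2 → 5, 8.76/1 → 8; chars 58.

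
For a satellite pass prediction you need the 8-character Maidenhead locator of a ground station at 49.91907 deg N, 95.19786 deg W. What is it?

Shift to the Maidenhead origin (180°W, 90°S): lon 84.80214, lat 139.91907.
Field (20°×10°, letters A–R): 84.80214/20 → 4 → E, 139.91907/10 → 13 → N; chars EN.
Square (2°×1°, digits 0–9): 4.80214/2 → 2, 9.91907/1 → 9; chars 29.
Subsquare (5′×2.5′, letters a–x): 0.80214/0.0833333 → 9 → j, 0.91907/0.0416667 → 22 → w; chars jw.
Extended square (30″×15″, digits 0–9): 0.05214/0.00833333 → 6, 0.00240/0.00416667 → 0; chars 60.

EN29jw60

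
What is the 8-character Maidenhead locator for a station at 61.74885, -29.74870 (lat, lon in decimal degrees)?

Offset from 180°W / 90°S: lon 150.25130°, lat 151.74885°.
Field: 150.25130/20 → 7 → H, 151.74885/10 → 15 → P; chars HP.
Square: 10.25130/2 → 5, 1.74885/1 → 1; chars 51.
Subsquare: 0.25130/0.0833333 → 3 → d, 0.74885/0.0416667 → 17 → r; chars dr.
Extended square: 0.00130/0.00833333 → 0, 0.04052/0.00416667 → 9; chars 09.

HP51dr09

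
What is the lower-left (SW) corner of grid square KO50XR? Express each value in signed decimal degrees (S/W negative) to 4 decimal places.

Field K=10, O=14: +10·20° lon, +14·10° lat → SW at lon 20°, lat 50°.
Square 5, 0: +5·2° lon, +0·1° lat → SW at lon 30°, lat 50°.
Subsquare x=23, r=17: +23·0.0833333° lon, +17·0.0416667° lat → SW at lon 31.9167°, lat 50.7083°.
latitude 50.7083, longitude 31.9167.

50.7083, 31.9167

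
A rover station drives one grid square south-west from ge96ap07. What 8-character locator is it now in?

GE86xp96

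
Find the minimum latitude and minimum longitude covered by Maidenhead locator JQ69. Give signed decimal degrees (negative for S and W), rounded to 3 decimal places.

79.000, 12.000

Field J=9, Q=16: +9·20° lon, +16·10° lat → SW at lon 0°, lat 70°.
Square 6, 9: +6·2° lon, +9·1° lat → SW at lon 12°, lat 79°.
latitude 79.000, longitude 12.000.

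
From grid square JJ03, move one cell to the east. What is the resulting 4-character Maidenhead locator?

JJ13

Longitude square 0; +1 → 1.
The latitude characters are unchanged.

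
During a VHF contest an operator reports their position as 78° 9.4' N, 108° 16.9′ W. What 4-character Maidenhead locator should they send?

Shift to the Maidenhead origin (180°W, 90°S): lon 71.72, lat 168.16.
Field (20°×10°, letters A–R): lon ⌊71.72/20⌋ = 3 → D; lat ⌊168.16/10⌋ = 16 → Q.
Square (2°×1°, digits 0–9): lon ⌊11.72/2⌋ = 5; lat ⌊8.16/1⌋ = 8.

DQ58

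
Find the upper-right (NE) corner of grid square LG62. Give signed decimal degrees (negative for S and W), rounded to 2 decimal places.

-27.00, 54.00

Field L=11, G=6: +11·20° lon, +6·10° lat → SW at lon 40°, lat -30°.
Square 6, 2: +6·2° lon, +2·1° lat → SW at lon 52°, lat -28°.
Cell spans 2° lon × 1° lat. NE corner is SW corner plus one full cell.
latitude -27.00, longitude 54.00.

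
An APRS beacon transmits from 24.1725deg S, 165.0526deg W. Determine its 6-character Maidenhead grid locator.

AG75lt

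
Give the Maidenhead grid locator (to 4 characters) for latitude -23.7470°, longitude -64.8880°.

FG76

Add 180° to longitude and 90° to latitude: 115.11, 66.25.
Field (20°×10°, letters A–R): lon ⌊115.11/20⌋ = 5 → F; lat ⌊66.25/10⌋ = 6 → G.
Square (2°×1°, digits 0–9): lon ⌊15.11/2⌋ = 7; lat ⌊6.25/1⌋ = 6.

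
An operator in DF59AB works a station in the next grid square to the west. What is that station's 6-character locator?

Longitude subsquare a = 0; −1 → -1, wraps to 23 = x, carry into square.
Longitude square 5; −1 → 4.
The latitude characters are unchanged.

DF49xb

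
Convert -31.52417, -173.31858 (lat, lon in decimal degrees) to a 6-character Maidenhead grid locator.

Add 180° to longitude and 90° to latitude: 6.6814, 58.4758.
Field: lon ⌊6.6814/20⌋ = 0 → A; lat ⌊58.4758/10⌋ = 5 → F.
Square: lon ⌊6.6814/2⌋ = 3; lat ⌊8.4758/1⌋ = 8.
Subsquare: lon ⌊0.6814/0.0833333⌋ = 8 → i; lat ⌊0.4758/0.0416667⌋ = 11 → l.

AF38il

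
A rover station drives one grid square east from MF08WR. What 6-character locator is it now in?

Longitude subsquare w = 22; +1 → 23 = x.
The latitude characters are unchanged.

MF08xr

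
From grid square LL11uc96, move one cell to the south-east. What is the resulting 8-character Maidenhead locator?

LL11vc05

Longitude extended square 9; +1 → 10, wraps to 0, carry into subsquare.
Longitude subsquare u = 20; +1 → 21 = v.
Latitude extended square 6; −1 → 5.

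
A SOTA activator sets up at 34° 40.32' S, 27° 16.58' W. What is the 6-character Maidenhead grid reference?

HF65ih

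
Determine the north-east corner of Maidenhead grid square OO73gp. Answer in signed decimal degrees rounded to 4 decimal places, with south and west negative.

Field O=14, O=14: +14·20° lon, +14·10° lat → SW at lon 100°, lat 50°.
Square 7, 3: +7·2° lon, +3·1° lat → SW at lon 114°, lat 53°.
Subsquare g=6, p=15: +6·0.0833333° lon, +15·0.0416667° lat → SW at lon 114.5°, lat 53.625°.
Cell spans 0.0833333° lon × 0.0416667° lat. NE corner is SW corner plus one full cell.
latitude 53.6667, longitude 114.5833.

53.6667, 114.5833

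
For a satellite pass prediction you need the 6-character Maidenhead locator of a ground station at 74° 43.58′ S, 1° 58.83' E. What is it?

JB05xg

Offset from 180°W / 90°S: lon 181.9805°, lat 15.2737°.
Field (20°×10°, letters A–R): 181.9805/20 → 9 → J, 15.2737/10 → 1 → B; chars JB.
Square (2°×1°, digits 0–9): 1.9805/2 → 0, 5.2737/1 → 5; chars 05.
Subsquare (5′×2.5′, letters a–x): 1.9805/0.0833333 → 23 → x, 0.2737/0.0416667 → 6 → g; chars xg.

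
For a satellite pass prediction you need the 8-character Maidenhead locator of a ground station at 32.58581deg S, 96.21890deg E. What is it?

Add 180° to longitude and 90° to latitude: 276.21890, 57.41419.
Field (20°×10°, letters A–R): lon ⌊276.21890/20⌋ = 13 → N; lat ⌊57.41419/10⌋ = 5 → F.
Square (2°×1°, digits 0–9): lon ⌊16.21890/2⌋ = 8; lat ⌊7.41419/1⌋ = 7.
Subsquare (5′×2.5′, letters a–x): lon ⌊0.21890/0.0833333⌋ = 2 → c; lat ⌊0.41419/0.0416667⌋ = 9 → j.
Extended square (30″×15″, digits 0–9): lon ⌊0.05223/0.00833333⌋ = 6; lat ⌊0.03919/0.00416667⌋ = 9.

NF87cj69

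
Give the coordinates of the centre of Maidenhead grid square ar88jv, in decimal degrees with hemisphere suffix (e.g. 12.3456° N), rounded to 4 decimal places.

Field A=0, R=17: +0·20° lon, +17·10° lat → SW at lon -180°, lat 80°.
Square 8, 8: +8·2° lon, +8·1° lat → SW at lon -164°, lat 88°.
Subsquare j=9, v=21: +9·0.0833333° lon, +21·0.0416667° lat → SW at lon -163.25°, lat 88.875°.
Cell spans 0.0833333° lon × 0.0416667° lat. Centre is SW corner plus half of each.
latitude 88.8958° N, longitude 163.2083° W.

88.8958° N, 163.2083° W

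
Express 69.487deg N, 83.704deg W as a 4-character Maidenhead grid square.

EP89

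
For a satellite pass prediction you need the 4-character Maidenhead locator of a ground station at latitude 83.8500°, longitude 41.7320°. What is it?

LR03

Shift to the Maidenhead origin (180°W, 90°S): lon 221.73, lat 173.85.
Field (20°×10°, letters A–R): lon ⌊221.73/20⌋ = 11 → L; lat ⌊173.85/10⌋ = 17 → R.
Square (2°×1°, digits 0–9): lon ⌊1.73/2⌋ = 0; lat ⌊3.85/1⌋ = 3.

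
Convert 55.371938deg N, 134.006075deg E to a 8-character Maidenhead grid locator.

Add 180° to longitude and 90° to latitude: 314.00608, 145.37194.
Field: lon ⌊314.00608/20⌋ = 15 → P; lat ⌊145.37194/10⌋ = 14 → O.
Square: lon ⌊14.00608/2⌋ = 7; lat ⌊5.37194/1⌋ = 5.
Subsquare: lon ⌊0.00608/0.0833333⌋ = 0 → a; lat ⌊0.37194/0.0416667⌋ = 8 → i.
Extended square: lon ⌊0.00608/0.00833333⌋ = 0; lat ⌊0.03860/0.00416667⌋ = 9.

PO75ai09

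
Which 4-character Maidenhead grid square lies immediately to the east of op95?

PP05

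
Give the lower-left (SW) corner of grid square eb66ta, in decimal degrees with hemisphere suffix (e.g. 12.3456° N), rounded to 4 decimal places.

74.0000° S, 86.4167° W

Field E=4, B=1: +4·20° lon, +1·10° lat → SW at lon -100°, lat -80°.
Square 6, 6: +6·2° lon, +6·1° lat → SW at lon -88°, lat -74°.
Subsquare t=19, a=0: +19·0.0833333° lon, +0·0.0416667° lat → SW at lon -86.4167°, lat -74°.
latitude 74.0000° S, longitude 86.4167° W.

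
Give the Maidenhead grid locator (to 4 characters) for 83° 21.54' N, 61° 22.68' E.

MR03

Offset from 180°W / 90°S: lon 241.38°, lat 173.36°.
Field (20°×10°, letters A–R): lon ⌊241.38/20⌋ = 12 → M; lat ⌊173.36/10⌋ = 17 → R.
Square (2°×1°, digits 0–9): lon ⌊1.38/2⌋ = 0; lat ⌊3.36/1⌋ = 3.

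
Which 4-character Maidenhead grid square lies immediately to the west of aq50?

AQ40

Longitude square 5; −1 → 4.
The latitude characters are unchanged.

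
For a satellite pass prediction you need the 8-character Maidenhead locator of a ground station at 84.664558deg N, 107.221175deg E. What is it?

OR34op69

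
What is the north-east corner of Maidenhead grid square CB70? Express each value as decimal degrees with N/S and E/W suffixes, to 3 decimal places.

79.000° S, 124.000° W

Field C=2, B=1: +2·20° lon, +1·10° lat → SW at lon -140°, lat -80°.
Square 7, 0: +7·2° lon, +0·1° lat → SW at lon -126°, lat -80°.
Cell spans 2° lon × 1° lat. NE corner is SW corner plus one full cell.
latitude 79.000° S, longitude 124.000° W.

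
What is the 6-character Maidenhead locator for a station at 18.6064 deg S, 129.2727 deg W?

Shift to the Maidenhead origin (180°W, 90°S): lon 50.7273, lat 71.3936.
Field (20°×10°, letters A–R): 50.7273/20 → 2 → C, 71.3936/10 → 7 → H; chars CH.
Square (2°×1°, digits 0–9): 10.7273/2 → 5, 1.3936/1 → 1; chars 51.
Subsquare (5′×2.5′, letters a–x): 0.7273/0.0833333 → 8 → i, 0.3936/0.0416667 → 9 → j; chars ij.

CH51ij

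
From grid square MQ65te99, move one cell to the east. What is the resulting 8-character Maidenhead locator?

MQ65ue09

Longitude extended square 9; +1 → 10, wraps to 0, carry into subsquare.
Longitude subsquare t = 19; +1 → 20 = u.
The latitude characters are unchanged.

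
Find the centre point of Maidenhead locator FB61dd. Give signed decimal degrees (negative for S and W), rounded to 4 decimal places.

Field F=5, B=1: +5·20° lon, +1·10° lat → SW at lon -80°, lat -80°.
Square 6, 1: +6·2° lon, +1·1° lat → SW at lon -68°, lat -79°.
Subsquare d=3, d=3: +3·0.0833333° lon, +3·0.0416667° lat → SW at lon -67.75°, lat -78.875°.
Cell spans 0.0833333° lon × 0.0416667° lat. Centre is SW corner plus half of each.
latitude -78.8542, longitude -67.7083.

-78.8542, -67.7083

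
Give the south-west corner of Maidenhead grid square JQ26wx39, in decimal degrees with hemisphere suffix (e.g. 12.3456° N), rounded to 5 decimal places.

Field J=9, Q=16: +9·20° lon, +16·10° lat → SW at lon 0°, lat 70°.
Square 2, 6: +2·2° lon, +6·1° lat → SW at lon 4°, lat 76°.
Subsquare w=22, x=23: +22·0.0833333° lon, +23·0.0416667° lat → SW at lon 5.83333°, lat 76.9583°.
Extended square 3, 9: +3·0.00833333° lon, +9·0.00416667° lat → SW at lon 5.85833°, lat 76.9958°.
latitude 76.99583° N, longitude 5.85833° E.

76.99583° N, 5.85833° E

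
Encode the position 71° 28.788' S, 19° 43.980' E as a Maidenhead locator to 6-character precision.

JB98um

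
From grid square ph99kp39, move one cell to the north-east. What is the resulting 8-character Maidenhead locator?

PH99kq40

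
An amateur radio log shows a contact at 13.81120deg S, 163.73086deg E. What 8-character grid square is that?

Shift to the Maidenhead origin (180°W, 90°S): lon 343.73086, lat 76.18880.
Field (20°×10°, letters A–R): 343.73086/20 → 17 → R, 76.18880/10 → 7 → H; chars RH.
Square (2°×1°, digits 0–9): 3.73086/2 → 1, 6.18880/1 → 6; chars 16.
Subsquare (5′×2.5′, letters a–x): 1.73086/0.0833333 → 20 → u, 0.18880/0.0416667 → 4 → e; chars ue.
Extended square (30″×15″, digits 0–9): 0.06419/0.00833333 → 7, 0.02213/0.00416667 → 5; chars 75.

RH16ue75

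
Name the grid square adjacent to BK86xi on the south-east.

BK96ah

Longitude subsquare x = 23; +1 → 24, wraps to 0 = a, carry into square.
Longitude square 8; +1 → 9.
Latitude subsquare i = 8; −1 → 7 = h.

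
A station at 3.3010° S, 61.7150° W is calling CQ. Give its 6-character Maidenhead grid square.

FI96dq

Add 180° to longitude and 90° to latitude: 118.2850, 86.6990.
Field: lon ⌊118.2850/20⌋ = 5 → F; lat ⌊86.6990/10⌋ = 8 → I.
Square: lon ⌊18.2850/2⌋ = 9; lat ⌊6.6990/1⌋ = 6.
Subsquare: lon ⌊0.2850/0.0833333⌋ = 3 → d; lat ⌊0.6990/0.0416667⌋ = 16 → q.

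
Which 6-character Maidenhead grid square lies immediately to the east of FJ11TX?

FJ11ux

Longitude subsquare t = 19; +1 → 20 = u.
The latitude characters are unchanged.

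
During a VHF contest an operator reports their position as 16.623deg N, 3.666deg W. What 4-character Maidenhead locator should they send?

Add 180° to longitude and 90° to latitude: 176.33, 106.62.
Field: lon ⌊176.33/20⌋ = 8 → I; lat ⌊106.62/10⌋ = 10 → K.
Square: lon ⌊16.33/2⌋ = 8; lat ⌊6.62/1⌋ = 6.

IK86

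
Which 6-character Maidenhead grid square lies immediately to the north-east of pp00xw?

Longitude subsquare x = 23; +1 → 24, wraps to 0 = a, carry into square.
Longitude square 0; +1 → 1.
Latitude subsquare w = 22; +1 → 23 = x.

PP10ax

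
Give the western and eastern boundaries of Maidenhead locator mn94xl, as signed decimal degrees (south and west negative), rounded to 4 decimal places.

79.9167, 80.0000

Field M=12, N=13: +12·20° lon, +13·10° lat → SW at lon 60°, lat 40°.
Square 9, 4: +9·2° lon, +4·1° lat → SW at lon 78°, lat 44°.
Subsquare x=23, l=11: +23·0.0833333° lon, +11·0.0416667° lat → SW at lon 79.9167°, lat 44.4583°.
Cell spans 0.0833333° lon × 0.0416667° lat.
west 79.9167, east 80.0000.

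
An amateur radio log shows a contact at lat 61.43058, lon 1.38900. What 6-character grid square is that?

JP01qk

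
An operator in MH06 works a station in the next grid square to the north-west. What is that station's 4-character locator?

LH97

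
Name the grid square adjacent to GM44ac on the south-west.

GM34xb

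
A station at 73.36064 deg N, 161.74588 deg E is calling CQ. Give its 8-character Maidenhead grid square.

RQ03ui96

Shift to the Maidenhead origin (180°W, 90°S): lon 341.74588, lat 163.36064.
Field (20°×10°, letters A–R): 341.74588/20 → 17 → R, 163.36064/10 → 16 → Q; chars RQ.
Square (2°×1°, digits 0–9): 1.74588/2 → 0, 3.36064/1 → 3; chars 03.
Subsquare (5′×2.5′, letters a–x): 1.74588/0.0833333 → 20 → u, 0.36064/0.0416667 → 8 → i; chars ui.
Extended square (30″×15″, digits 0–9): 0.07921/0.00833333 → 9, 0.02731/0.00416667 → 6; chars 96.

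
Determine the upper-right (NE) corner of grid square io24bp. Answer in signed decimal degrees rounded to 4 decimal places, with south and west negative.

54.6667, -15.8333

Field I=8, O=14: +8·20° lon, +14·10° lat → SW at lon -20°, lat 50°.
Square 2, 4: +2·2° lon, +4·1° lat → SW at lon -16°, lat 54°.
Subsquare b=1, p=15: +1·0.0833333° lon, +15·0.0416667° lat → SW at lon -15.9167°, lat 54.625°.
Cell spans 0.0833333° lon × 0.0416667° lat. NE corner is SW corner plus one full cell.
latitude 54.6667, longitude -15.8333.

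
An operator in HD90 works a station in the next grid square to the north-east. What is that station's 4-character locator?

ID01

Longitude square 9; +1 → 10, wraps to 0, carry into field.
Longitude field H = 7; +1 → 8 = I.
Latitude square 0; +1 → 1.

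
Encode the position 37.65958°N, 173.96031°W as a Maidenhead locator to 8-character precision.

AM37ap48

Shift to the Maidenhead origin (180°W, 90°S): lon 6.03969, lat 127.65958.
Field: 6.03969/20 → 0 → A, 127.65958/10 → 12 → M; chars AM.
Square: 6.03969/2 → 3, 7.65958/1 → 7; chars 37.
Subsquare: 0.03969/0.0833333 → 0 → a, 0.65958/0.0416667 → 15 → p; chars ap.
Extended square: 0.03969/0.00833333 → 4, 0.03458/0.00416667 → 8; chars 48.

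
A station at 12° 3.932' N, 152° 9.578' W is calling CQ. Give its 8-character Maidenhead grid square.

Shift to the Maidenhead origin (180°W, 90°S): lon 27.84037, lat 102.06553.
Field (20°×10°, letters A–R): lon ⌊27.84037/20⌋ = 1 → B; lat ⌊102.06553/10⌋ = 10 → K.
Square (2°×1°, digits 0–9): lon ⌊7.84037/2⌋ = 3; lat ⌊2.06553/1⌋ = 2.
Subsquare (5′×2.5′, letters a–x): lon ⌊1.84037/0.0833333⌋ = 22 → w; lat ⌊0.06553/0.0416667⌋ = 1 → b.
Extended square (30″×15″, digits 0–9): lon ⌊0.00703/0.00833333⌋ = 0; lat ⌊0.02387/0.00416667⌋ = 5.

BK32wb05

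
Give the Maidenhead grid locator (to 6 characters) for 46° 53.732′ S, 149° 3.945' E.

Add 180° to longitude and 90° to latitude: 329.0657, 43.1045.
Field: 329.0657/20 → 16 → Q, 43.1045/10 → 4 → E; chars QE.
Square: 9.0657/2 → 4, 3.1045/1 → 3; chars 43.
Subsquare: 1.0657/0.0833333 → 12 → m, 0.1045/0.0416667 → 2 → c; chars mc.

QE43mc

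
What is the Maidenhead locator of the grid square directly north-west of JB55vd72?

JB55vd63

Longitude extended square 7; −1 → 6.
Latitude extended square 2; +1 → 3.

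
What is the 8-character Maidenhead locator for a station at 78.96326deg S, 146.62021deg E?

Offset from 180°W / 90°S: lon 326.62021°, lat 11.03674°.
Field (20°×10°, letters A–R): lon ⌊326.62021/20⌋ = 16 → Q; lat ⌊11.03674/10⌋ = 1 → B.
Square (2°×1°, digits 0–9): lon ⌊6.62021/2⌋ = 3; lat ⌊1.03674/1⌋ = 1.
Subsquare (5′×2.5′, letters a–x): lon ⌊0.62021/0.0833333⌋ = 7 → h; lat ⌊0.03674/0.0416667⌋ = 0 → a.
Extended square (30″×15″, digits 0–9): lon ⌊0.03688/0.00833333⌋ = 4; lat ⌊0.03674/0.00416667⌋ = 8.

QB31ha48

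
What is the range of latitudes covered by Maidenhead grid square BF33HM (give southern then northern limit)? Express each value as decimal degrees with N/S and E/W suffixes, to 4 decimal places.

Field B=1, F=5: +1·20° lon, +5·10° lat → SW at lon -160°, lat -40°.
Square 3, 3: +3·2° lon, +3·1° lat → SW at lon -154°, lat -37°.
Subsquare h=7, m=12: +7·0.0833333° lon, +12·0.0416667° lat → SW at lon -153.417°, lat -36.5°.
Cell spans 0.0833333° lon × 0.0416667° lat.
south 36.5000° S, north 36.4583° S.

36.5000° S, 36.4583° S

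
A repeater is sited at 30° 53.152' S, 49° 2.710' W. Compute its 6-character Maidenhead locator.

GF59lc

Offset from 180°W / 90°S: lon 130.9548°, lat 59.1141°.
Field: lon ⌊130.9548/20⌋ = 6 → G; lat ⌊59.1141/10⌋ = 5 → F.
Square: lon ⌊10.9548/2⌋ = 5; lat ⌊9.1141/1⌋ = 9.
Subsquare: lon ⌊0.9548/0.0833333⌋ = 11 → l; lat ⌊0.1141/0.0416667⌋ = 2 → c.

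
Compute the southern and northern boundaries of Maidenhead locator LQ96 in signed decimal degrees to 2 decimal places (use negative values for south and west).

76.00, 77.00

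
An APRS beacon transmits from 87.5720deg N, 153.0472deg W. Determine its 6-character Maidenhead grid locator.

BR37ln

Offset from 180°W / 90°S: lon 26.9528°, lat 177.5720°.
Field: 26.9528/20 → 1 → B, 177.5720/10 → 17 → R; chars BR.
Square: 6.9528/2 → 3, 7.5720/1 → 7; chars 37.
Subsquare: 0.9528/0.0833333 → 11 → l, 0.5720/0.0416667 → 13 → n; chars ln.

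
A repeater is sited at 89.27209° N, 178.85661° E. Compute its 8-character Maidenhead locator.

RR99kg25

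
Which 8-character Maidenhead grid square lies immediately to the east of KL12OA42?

Longitude extended square 4; +1 → 5.
The latitude characters are unchanged.

KL12oa52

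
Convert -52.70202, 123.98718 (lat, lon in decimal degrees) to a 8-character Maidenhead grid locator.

Add 180° to longitude and 90° to latitude: 303.98718, 37.29798.
Field (20°×10°, letters A–R): 303.98718/20 → 15 → P, 37.29798/10 → 3 → D; chars PD.
Square (2°×1°, digits 0–9): 3.98718/2 → 1, 7.29798/1 → 7; chars 17.
Subsquare (5′×2.5′, letters a–x): 1.98718/0.0833333 → 23 → x, 0.29798/0.0416667 → 7 → h; chars xh.
Extended square (30″×15″, digits 0–9): 0.07051/0.00833333 → 8, 0.00631/0.00416667 → 1; chars 81.

PD17xh81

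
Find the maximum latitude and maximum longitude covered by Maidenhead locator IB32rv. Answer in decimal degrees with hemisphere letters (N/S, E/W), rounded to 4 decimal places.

77.0833° S, 12.5000° W

Field I=8, B=1: +8·20° lon, +1·10° lat → SW at lon -20°, lat -80°.
Square 3, 2: +3·2° lon, +2·1° lat → SW at lon -14°, lat -78°.
Subsquare r=17, v=21: +17·0.0833333° lon, +21·0.0416667° lat → SW at lon -12.5833°, lat -77.125°.
Cell spans 0.0833333° lon × 0.0416667° lat. NE corner is SW corner plus one full cell.
latitude 77.0833° S, longitude 12.5000° W.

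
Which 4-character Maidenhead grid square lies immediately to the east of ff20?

Longitude square 2; +1 → 3.
The latitude characters are unchanged.

FF30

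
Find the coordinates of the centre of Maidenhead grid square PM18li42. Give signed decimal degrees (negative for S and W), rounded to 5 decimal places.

38.34375, 122.95417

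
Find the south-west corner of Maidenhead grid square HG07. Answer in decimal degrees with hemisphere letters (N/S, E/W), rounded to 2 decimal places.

23.00° S, 40.00° W

Field H=7, G=6: +7·20° lon, +6·10° lat → SW at lon -40°, lat -30°.
Square 0, 7: +0·2° lon, +7·1° lat → SW at lon -40°, lat -23°.
latitude 23.00° S, longitude 40.00° W.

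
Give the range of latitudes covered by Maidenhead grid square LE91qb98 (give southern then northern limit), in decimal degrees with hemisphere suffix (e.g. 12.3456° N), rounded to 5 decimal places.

Field L=11, E=4: +11·20° lon, +4·10° lat → SW at lon 40°, lat -50°.
Square 9, 1: +9·2° lon, +1·1° lat → SW at lon 58°, lat -49°.
Subsquare q=16, b=1: +16·0.0833333° lon, +1·0.0416667° lat → SW at lon 59.3333°, lat -48.9583°.
Extended square 9, 8: +9·0.00833333° lon, +8·0.00416667° lat → SW at lon 59.4083°, lat -48.925°.
Cell spans 0.00833333° lon × 0.00416667° lat.
south 48.92500° S, north 48.92083° S.

48.92500° S, 48.92083° S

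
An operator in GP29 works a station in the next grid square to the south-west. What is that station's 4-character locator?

GP18

Longitude square 2; −1 → 1.
Latitude square 9; −1 → 8.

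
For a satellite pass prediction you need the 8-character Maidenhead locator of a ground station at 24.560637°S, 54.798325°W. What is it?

GG25ok45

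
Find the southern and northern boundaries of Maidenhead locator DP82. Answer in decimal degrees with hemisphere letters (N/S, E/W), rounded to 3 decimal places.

62.000° N, 63.000° N

Field D=3, P=15: +3·20° lon, +15·10° lat → SW at lon -120°, lat 60°.
Square 8, 2: +8·2° lon, +2·1° lat → SW at lon -104°, lat 62°.
Cell spans 2° lon × 1° lat.
south 62.000° N, north 63.000° N.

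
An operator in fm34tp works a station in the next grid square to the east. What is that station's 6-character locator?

FM34up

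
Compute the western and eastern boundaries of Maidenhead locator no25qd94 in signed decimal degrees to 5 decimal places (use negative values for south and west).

Field N=13, O=14: +13·20° lon, +14·10° lat → SW at lon 80°, lat 50°.
Square 2, 5: +2·2° lon, +5·1° lat → SW at lon 84°, lat 55°.
Subsquare q=16, d=3: +16·0.0833333° lon, +3·0.0416667° lat → SW at lon 85.3333°, lat 55.125°.
Extended square 9, 4: +9·0.00833333° lon, +4·0.00416667° lat → SW at lon 85.4083°, lat 55.1417°.
Cell spans 0.00833333° lon × 0.00416667° lat.
west 85.40833, east 85.41667.

85.40833, 85.41667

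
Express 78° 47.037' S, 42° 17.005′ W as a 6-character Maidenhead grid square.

GB81uf

Offset from 180°W / 90°S: lon 137.7166°, lat 11.2160°.
Field: lon ⌊137.7166/20⌋ = 6 → G; lat ⌊11.2160/10⌋ = 1 → B.
Square: lon ⌊17.7166/2⌋ = 8; lat ⌊1.2160/1⌋ = 1.
Subsquare: lon ⌊1.7166/0.0833333⌋ = 20 → u; lat ⌊0.2160/0.0416667⌋ = 5 → f.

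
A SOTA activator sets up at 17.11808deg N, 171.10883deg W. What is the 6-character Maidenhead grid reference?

AK47kc

Add 180° to longitude and 90° to latitude: 8.8912, 107.1181.
Field: 8.8912/20 → 0 → A, 107.1181/10 → 10 → K; chars AK.
Square: 8.8912/2 → 4, 7.1181/1 → 7; chars 47.
Subsquare: 0.8912/0.0833333 → 10 → k, 0.1181/0.0416667 → 2 → c; chars kc.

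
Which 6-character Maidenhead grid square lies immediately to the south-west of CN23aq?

Longitude subsquare a = 0; −1 → -1, wraps to 23 = x, carry into square.
Longitude square 2; −1 → 1.
Latitude subsquare q = 16; −1 → 15 = p.

CN13xp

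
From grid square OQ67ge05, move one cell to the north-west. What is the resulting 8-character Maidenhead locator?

OQ67fe96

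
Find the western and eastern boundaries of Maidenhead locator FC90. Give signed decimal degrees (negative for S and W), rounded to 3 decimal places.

Field F=5, C=2: +5·20° lon, +2·10° lat → SW at lon -80°, lat -70°.
Square 9, 0: +9·2° lon, +0·1° lat → SW at lon -62°, lat -70°.
Cell spans 2° lon × 1° lat.
west -62.000, east -60.000.

-62.000, -60.000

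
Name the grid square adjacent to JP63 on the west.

JP53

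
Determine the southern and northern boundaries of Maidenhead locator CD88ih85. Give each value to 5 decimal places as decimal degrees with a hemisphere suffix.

Field C=2, D=3: +2·20° lon, +3·10° lat → SW at lon -140°, lat -60°.
Square 8, 8: +8·2° lon, +8·1° lat → SW at lon -124°, lat -52°.
Subsquare i=8, h=7: +8·0.0833333° lon, +7·0.0416667° lat → SW at lon -123.333°, lat -51.7083°.
Extended square 8, 5: +8·0.00833333° lon, +5·0.00416667° lat → SW at lon -123.267°, lat -51.6875°.
Cell spans 0.00833333° lon × 0.00416667° lat.
south 51.68750° S, north 51.68333° S.

51.68750° S, 51.68333° S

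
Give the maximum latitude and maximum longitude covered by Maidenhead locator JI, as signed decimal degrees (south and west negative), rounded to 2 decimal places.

0.00, 20.00

Field J=9, I=8: +9·20° lon, +8·10° lat → SW at lon 0°, lat -10°.
Cell spans 20° lon × 10° lat. NE corner is SW corner plus one full cell.
latitude 0.00, longitude 20.00.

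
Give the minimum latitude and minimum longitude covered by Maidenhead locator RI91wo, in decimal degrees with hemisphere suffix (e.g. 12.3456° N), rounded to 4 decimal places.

Field R=17, I=8: +17·20° lon, +8·10° lat → SW at lon 160°, lat -10°.
Square 9, 1: +9·2° lon, +1·1° lat → SW at lon 178°, lat -9°.
Subsquare w=22, o=14: +22·0.0833333° lon, +14·0.0416667° lat → SW at lon 179.833°, lat -8.41667°.
latitude 8.4167° S, longitude 179.8333° E.

8.4167° S, 179.8333° E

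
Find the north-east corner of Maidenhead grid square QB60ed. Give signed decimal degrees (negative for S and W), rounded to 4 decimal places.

-79.8333, 152.4167

Field Q=16, B=1: +16·20° lon, +1·10° lat → SW at lon 140°, lat -80°.
Square 6, 0: +6·2° lon, +0·1° lat → SW at lon 152°, lat -80°.
Subsquare e=4, d=3: +4·0.0833333° lon, +3·0.0416667° lat → SW at lon 152.333°, lat -79.875°.
Cell spans 0.0833333° lon × 0.0416667° lat. NE corner is SW corner plus one full cell.
latitude -79.8333, longitude 152.4167.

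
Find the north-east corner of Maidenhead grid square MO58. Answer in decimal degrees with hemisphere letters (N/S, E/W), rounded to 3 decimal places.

59.000° N, 72.000° E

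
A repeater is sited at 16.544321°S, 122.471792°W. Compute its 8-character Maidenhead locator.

CH83sk39

Offset from 180°W / 90°S: lon 57.52821°, lat 73.45568°.
Field: lon ⌊57.52821/20⌋ = 2 → C; lat ⌊73.45568/10⌋ = 7 → H.
Square: lon ⌊17.52821/2⌋ = 8; lat ⌊3.45568/1⌋ = 3.
Subsquare: lon ⌊1.52821/0.0833333⌋ = 18 → s; lat ⌊0.45568/0.0416667⌋ = 10 → k.
Extended square: lon ⌊0.02821/0.00833333⌋ = 3; lat ⌊0.03901/0.00416667⌋ = 9.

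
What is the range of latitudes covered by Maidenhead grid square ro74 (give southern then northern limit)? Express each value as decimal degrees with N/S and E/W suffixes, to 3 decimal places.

Field R=17, O=14: +17·20° lon, +14·10° lat → SW at lon 160°, lat 50°.
Square 7, 4: +7·2° lon, +4·1° lat → SW at lon 174°, lat 54°.
Cell spans 2° lon × 1° lat.
south 54.000° N, north 55.000° N.

54.000° N, 55.000° N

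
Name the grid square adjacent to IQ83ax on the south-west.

IQ73xw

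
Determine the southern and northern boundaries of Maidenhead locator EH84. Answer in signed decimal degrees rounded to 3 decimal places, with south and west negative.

-16.000, -15.000

Field E=4, H=7: +4·20° lon, +7·10° lat → SW at lon -100°, lat -20°.
Square 8, 4: +8·2° lon, +4·1° lat → SW at lon -84°, lat -16°.
Cell spans 2° lon × 1° lat.
south -16.000, north -15.000.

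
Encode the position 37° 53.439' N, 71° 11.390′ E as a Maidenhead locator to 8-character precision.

MM57ov23

Offset from 180°W / 90°S: lon 251.18983°, lat 127.89065°.
Field: lon ⌊251.18983/20⌋ = 12 → M; lat ⌊127.89065/10⌋ = 12 → M.
Square: lon ⌊11.18983/2⌋ = 5; lat ⌊7.89065/1⌋ = 7.
Subsquare: lon ⌊1.18983/0.0833333⌋ = 14 → o; lat ⌊0.89065/0.0416667⌋ = 21 → v.
Extended square: lon ⌊0.02317/0.00833333⌋ = 2; lat ⌊0.01565/0.00416667⌋ = 3.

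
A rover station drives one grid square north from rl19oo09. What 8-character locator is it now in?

Latitude extended square 9; +1 → 10, wraps to 0, carry into subsquare.
Latitude subsquare o = 14; +1 → 15 = p.
The longitude characters are unchanged.

RL19op00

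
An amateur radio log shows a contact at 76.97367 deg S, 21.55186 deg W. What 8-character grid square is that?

HB93fa36

Offset from 180°W / 90°S: lon 158.44814°, lat 13.02633°.
Field: lon ⌊158.44814/20⌋ = 7 → H; lat ⌊13.02633/10⌋ = 1 → B.
Square: lon ⌊18.44814/2⌋ = 9; lat ⌊3.02633/1⌋ = 3.
Subsquare: lon ⌊0.44814/0.0833333⌋ = 5 → f; lat ⌊0.02633/0.0416667⌋ = 0 → a.
Extended square: lon ⌊0.03147/0.00833333⌋ = 3; lat ⌊0.02633/0.00416667⌋ = 6.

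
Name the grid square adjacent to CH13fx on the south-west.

Longitude subsquare f = 5; −1 → 4 = e.
Latitude subsquare x = 23; −1 → 22 = w.

CH13ew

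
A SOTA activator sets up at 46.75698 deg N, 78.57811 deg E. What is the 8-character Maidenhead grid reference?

MN96gs91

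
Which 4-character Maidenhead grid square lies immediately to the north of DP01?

DP02

Latitude square 1; +1 → 2.
The longitude characters are unchanged.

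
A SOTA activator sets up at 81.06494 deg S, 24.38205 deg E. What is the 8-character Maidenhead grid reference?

KA28ew54

Offset from 180°W / 90°S: lon 204.38205°, lat 8.93506°.
Field (20°×10°, letters A–R): 204.38205/20 → 10 → K, 8.93506/10 → 0 → A; chars KA.
Square (2°×1°, digits 0–9): 4.38205/2 → 2, 8.93506/1 → 8; chars 28.
Subsquare (5′×2.5′, letters a–x): 0.38205/0.0833333 → 4 → e, 0.93506/0.0416667 → 22 → w; chars ew.
Extended square (30″×15″, digits 0–9): 0.04872/0.00833333 → 5, 0.01839/0.00416667 → 4; chars 54.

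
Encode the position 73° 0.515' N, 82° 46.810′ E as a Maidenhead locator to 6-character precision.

Shift to the Maidenhead origin (180°W, 90°S): lon 262.7802, lat 163.0086.
Field: 262.7802/20 → 13 → N, 163.0086/10 → 16 → Q; chars NQ.
Square: 2.7802/2 → 1, 3.0086/1 → 3; chars 13.
Subsquare: 0.7802/0.0833333 → 9 → j, 0.0086/0.0416667 → 0 → a; chars ja.

NQ13ja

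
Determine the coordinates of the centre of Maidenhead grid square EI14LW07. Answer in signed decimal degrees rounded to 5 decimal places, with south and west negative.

Field E=4, I=8: +4·20° lon, +8·10° lat → SW at lon -100°, lat -10°.
Square 1, 4: +1·2° lon, +4·1° lat → SW at lon -98°, lat -6°.
Subsquare l=11, w=22: +11·0.0833333° lon, +22·0.0416667° lat → SW at lon -97.0833°, lat -5.08333°.
Extended square 0, 7: +0·0.00833333° lon, +7·0.00416667° lat → SW at lon -97.0833°, lat -5.05417°.
Cell spans 0.00833333° lon × 0.00416667° lat. Centre is SW corner plus half of each.
latitude -5.05208, longitude -97.07917.

-5.05208, -97.07917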